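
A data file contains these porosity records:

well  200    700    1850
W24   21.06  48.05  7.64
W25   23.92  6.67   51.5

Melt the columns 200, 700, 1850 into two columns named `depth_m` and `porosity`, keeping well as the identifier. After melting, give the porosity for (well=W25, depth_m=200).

Unpivoting turns each (well, wide-column) pair into one long row.
The wide cell at row W25, column 200 holds 23.92, so the long row (W25, 200) has porosity=23.92.

23.92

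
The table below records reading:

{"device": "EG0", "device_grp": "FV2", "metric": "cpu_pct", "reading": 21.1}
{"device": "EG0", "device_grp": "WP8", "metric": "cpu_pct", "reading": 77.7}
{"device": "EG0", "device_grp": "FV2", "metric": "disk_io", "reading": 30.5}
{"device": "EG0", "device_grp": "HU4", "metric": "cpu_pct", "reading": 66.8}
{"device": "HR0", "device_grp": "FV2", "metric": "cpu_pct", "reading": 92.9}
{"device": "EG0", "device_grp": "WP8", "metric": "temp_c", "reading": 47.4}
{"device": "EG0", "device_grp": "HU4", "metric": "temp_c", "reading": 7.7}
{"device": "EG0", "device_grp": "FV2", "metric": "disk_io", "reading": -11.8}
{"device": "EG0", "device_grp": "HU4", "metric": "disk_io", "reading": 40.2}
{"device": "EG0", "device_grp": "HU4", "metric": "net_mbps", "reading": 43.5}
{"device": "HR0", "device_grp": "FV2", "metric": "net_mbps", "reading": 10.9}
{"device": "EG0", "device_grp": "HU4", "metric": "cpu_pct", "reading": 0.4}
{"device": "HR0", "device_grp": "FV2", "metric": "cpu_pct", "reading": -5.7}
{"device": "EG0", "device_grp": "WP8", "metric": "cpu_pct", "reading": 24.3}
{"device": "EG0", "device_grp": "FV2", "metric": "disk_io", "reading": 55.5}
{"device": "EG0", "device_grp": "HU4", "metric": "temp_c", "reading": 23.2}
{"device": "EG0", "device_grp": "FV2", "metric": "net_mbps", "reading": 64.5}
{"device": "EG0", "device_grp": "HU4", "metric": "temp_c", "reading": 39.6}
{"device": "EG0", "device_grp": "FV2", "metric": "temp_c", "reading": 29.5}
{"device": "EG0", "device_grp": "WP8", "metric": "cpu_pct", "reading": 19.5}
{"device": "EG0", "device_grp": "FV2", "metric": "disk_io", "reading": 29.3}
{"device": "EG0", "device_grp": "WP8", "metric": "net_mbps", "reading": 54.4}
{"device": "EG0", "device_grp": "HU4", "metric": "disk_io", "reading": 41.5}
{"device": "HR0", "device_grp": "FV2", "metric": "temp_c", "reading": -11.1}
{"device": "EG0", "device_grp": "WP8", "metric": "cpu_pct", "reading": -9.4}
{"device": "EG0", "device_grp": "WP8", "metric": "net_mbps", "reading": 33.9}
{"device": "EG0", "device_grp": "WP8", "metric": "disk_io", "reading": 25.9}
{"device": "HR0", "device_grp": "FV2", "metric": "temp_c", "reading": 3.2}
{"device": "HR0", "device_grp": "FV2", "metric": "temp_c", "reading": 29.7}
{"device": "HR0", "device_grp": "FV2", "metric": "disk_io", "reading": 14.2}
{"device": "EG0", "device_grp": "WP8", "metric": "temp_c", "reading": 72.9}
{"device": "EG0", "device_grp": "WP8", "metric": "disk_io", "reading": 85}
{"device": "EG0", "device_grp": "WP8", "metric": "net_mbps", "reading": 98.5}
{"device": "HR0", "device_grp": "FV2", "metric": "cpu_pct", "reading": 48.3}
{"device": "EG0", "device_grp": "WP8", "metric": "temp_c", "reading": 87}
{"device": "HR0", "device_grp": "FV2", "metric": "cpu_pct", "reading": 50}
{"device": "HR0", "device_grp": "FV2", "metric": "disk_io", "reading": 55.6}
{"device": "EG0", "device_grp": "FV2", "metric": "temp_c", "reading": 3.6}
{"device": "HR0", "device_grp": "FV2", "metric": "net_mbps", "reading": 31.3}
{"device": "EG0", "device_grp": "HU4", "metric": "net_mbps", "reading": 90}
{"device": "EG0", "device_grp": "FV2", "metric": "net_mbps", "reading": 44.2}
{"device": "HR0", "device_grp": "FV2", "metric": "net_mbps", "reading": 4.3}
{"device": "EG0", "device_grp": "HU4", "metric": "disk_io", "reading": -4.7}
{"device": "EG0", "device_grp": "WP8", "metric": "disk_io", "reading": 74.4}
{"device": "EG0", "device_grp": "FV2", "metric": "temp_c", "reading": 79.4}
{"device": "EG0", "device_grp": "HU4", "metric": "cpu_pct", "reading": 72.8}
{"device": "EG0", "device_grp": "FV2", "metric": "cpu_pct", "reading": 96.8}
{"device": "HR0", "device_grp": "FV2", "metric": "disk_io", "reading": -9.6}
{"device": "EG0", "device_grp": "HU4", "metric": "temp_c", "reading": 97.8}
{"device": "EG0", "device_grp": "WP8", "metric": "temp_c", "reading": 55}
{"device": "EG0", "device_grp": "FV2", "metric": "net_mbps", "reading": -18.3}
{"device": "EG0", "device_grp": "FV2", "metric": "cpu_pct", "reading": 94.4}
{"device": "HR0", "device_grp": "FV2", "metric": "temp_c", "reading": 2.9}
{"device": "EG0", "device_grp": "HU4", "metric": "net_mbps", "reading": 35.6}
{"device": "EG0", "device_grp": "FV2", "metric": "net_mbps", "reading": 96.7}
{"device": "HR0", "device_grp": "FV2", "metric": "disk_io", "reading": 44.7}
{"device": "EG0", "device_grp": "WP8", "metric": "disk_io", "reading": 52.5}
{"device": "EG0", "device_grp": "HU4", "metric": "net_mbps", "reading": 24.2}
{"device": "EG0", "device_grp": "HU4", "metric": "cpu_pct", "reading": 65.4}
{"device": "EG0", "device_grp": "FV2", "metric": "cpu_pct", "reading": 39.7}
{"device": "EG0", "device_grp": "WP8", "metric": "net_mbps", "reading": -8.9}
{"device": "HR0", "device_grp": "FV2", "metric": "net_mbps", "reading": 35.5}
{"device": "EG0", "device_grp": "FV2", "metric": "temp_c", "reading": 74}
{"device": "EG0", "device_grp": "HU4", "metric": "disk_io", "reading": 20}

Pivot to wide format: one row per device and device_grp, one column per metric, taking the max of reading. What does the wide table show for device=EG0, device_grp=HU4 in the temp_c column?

Rows with device=EG0, device_grp=HU4 and metric=temp_c: reading values are 7.7, 23.2, 39.6, 97.8.
max(7.7, 23.2, 39.6, 97.8) = 97.8.

97.8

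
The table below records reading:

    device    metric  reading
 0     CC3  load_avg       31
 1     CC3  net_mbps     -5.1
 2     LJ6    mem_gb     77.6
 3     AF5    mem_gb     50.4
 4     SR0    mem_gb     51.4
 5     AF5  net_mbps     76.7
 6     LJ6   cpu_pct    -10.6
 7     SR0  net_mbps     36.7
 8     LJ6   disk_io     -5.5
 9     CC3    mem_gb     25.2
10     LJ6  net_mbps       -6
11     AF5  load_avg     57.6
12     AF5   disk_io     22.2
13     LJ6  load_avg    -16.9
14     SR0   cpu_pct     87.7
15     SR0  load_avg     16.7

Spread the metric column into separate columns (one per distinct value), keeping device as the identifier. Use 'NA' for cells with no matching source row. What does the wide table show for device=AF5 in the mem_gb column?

The long row with device=AF5, metric=mem_gb has reading=50.4.

50.4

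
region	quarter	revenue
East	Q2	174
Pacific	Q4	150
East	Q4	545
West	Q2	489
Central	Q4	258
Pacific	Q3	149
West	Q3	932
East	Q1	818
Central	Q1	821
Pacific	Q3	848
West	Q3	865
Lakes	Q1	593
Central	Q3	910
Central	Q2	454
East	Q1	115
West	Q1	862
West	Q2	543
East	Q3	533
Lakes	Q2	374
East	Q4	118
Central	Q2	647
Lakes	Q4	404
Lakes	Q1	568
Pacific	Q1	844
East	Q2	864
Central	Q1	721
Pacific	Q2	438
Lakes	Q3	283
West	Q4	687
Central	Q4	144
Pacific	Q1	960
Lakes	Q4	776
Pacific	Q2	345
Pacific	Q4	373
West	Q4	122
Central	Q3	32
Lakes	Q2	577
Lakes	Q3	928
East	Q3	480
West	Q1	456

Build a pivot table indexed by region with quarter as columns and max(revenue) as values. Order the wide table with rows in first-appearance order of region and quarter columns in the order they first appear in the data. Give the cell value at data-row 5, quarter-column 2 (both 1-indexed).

776

With rows in first-appearance order of region, row 5 is region=Lakes. quarter columns in first-appearance order: Q2, Q4, Q3, Q1; column 2 is Q4.
Long rows with region=Lakes, quarter=Q4: max(404, 776) = 776.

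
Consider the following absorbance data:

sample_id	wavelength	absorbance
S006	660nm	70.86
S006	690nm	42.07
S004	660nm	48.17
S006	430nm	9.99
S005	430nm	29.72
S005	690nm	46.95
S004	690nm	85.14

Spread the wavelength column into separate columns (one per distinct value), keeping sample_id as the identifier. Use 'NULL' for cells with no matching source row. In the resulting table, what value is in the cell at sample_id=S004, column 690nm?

The long row with sample_id=S004, wavelength=690nm has absorbance=85.14.

85.14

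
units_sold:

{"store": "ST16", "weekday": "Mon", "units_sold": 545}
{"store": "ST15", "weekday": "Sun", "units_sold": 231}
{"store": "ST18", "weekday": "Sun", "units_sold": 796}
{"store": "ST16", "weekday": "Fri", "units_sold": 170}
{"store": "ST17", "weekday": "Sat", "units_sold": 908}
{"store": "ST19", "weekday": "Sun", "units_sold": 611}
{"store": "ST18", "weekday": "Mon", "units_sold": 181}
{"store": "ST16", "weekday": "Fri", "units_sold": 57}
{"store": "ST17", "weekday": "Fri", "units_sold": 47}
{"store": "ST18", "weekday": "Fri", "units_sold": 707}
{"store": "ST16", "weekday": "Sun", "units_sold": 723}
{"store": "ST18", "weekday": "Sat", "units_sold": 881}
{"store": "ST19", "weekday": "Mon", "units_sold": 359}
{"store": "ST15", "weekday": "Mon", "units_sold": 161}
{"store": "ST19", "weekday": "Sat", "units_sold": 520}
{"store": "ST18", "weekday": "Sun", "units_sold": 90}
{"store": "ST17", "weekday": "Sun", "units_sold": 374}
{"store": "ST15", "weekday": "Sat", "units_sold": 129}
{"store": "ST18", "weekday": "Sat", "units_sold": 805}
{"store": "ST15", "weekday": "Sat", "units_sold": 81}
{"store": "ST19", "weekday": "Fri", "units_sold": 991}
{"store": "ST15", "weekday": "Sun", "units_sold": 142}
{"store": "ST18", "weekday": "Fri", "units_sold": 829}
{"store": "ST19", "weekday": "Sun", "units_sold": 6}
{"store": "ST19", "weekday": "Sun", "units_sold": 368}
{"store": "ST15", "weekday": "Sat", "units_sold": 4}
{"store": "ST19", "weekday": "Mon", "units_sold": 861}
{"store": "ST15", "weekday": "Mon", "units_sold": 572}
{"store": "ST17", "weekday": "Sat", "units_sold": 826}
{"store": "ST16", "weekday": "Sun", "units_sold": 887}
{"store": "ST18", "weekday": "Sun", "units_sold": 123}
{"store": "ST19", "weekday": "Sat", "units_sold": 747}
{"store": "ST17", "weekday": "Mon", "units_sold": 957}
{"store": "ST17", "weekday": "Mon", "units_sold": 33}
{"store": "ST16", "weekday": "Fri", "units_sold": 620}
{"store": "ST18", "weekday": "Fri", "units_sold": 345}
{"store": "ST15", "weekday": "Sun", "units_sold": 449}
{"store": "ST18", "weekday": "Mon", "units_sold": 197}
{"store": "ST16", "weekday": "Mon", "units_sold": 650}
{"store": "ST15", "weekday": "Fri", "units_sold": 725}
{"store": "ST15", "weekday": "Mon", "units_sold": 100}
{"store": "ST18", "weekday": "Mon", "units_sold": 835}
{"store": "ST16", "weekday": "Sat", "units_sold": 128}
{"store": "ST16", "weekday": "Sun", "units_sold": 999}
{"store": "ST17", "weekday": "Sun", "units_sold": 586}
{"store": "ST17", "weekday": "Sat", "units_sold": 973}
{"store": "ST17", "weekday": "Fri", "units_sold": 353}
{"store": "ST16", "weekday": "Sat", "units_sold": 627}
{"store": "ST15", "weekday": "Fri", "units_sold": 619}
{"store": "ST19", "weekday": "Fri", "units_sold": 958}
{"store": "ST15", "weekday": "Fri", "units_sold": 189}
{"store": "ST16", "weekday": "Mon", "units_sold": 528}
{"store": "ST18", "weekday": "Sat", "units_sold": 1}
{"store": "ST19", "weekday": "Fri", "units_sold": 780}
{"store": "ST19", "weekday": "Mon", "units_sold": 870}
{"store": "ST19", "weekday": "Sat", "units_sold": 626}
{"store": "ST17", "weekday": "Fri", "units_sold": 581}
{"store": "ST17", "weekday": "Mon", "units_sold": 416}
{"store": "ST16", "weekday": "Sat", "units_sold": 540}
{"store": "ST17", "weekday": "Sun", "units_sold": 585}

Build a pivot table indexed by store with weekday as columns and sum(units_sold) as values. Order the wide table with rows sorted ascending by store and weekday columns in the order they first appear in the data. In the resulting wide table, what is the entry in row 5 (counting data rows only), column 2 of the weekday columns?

With rows sorted ascending by store, row 5 is store=ST19. weekday columns in first-appearance order: Mon, Sun, Fri, Sat; column 2 is Sun.
Long rows with store=ST19, weekday=Sun: 611 + 6 + 368 = 985.

985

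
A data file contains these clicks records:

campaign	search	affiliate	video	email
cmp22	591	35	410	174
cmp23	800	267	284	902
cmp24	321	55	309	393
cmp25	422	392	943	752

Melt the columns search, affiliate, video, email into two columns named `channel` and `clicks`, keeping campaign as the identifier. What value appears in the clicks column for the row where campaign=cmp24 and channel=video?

309

Unpivoting turns each (campaign, wide-column) pair into one long row.
The wide cell at row cmp24, column video holds 309, so the long row (cmp24, video) has clicks=309.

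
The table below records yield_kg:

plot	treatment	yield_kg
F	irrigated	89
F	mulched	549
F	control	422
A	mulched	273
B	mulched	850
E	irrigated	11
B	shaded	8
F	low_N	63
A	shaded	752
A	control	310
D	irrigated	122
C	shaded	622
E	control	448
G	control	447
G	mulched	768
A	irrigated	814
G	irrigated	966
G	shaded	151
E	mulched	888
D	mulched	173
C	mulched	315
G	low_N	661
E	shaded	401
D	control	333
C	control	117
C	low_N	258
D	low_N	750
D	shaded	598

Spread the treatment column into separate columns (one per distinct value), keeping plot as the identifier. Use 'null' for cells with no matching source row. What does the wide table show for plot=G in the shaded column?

The long row with plot=G, treatment=shaded has yield_kg=151.

151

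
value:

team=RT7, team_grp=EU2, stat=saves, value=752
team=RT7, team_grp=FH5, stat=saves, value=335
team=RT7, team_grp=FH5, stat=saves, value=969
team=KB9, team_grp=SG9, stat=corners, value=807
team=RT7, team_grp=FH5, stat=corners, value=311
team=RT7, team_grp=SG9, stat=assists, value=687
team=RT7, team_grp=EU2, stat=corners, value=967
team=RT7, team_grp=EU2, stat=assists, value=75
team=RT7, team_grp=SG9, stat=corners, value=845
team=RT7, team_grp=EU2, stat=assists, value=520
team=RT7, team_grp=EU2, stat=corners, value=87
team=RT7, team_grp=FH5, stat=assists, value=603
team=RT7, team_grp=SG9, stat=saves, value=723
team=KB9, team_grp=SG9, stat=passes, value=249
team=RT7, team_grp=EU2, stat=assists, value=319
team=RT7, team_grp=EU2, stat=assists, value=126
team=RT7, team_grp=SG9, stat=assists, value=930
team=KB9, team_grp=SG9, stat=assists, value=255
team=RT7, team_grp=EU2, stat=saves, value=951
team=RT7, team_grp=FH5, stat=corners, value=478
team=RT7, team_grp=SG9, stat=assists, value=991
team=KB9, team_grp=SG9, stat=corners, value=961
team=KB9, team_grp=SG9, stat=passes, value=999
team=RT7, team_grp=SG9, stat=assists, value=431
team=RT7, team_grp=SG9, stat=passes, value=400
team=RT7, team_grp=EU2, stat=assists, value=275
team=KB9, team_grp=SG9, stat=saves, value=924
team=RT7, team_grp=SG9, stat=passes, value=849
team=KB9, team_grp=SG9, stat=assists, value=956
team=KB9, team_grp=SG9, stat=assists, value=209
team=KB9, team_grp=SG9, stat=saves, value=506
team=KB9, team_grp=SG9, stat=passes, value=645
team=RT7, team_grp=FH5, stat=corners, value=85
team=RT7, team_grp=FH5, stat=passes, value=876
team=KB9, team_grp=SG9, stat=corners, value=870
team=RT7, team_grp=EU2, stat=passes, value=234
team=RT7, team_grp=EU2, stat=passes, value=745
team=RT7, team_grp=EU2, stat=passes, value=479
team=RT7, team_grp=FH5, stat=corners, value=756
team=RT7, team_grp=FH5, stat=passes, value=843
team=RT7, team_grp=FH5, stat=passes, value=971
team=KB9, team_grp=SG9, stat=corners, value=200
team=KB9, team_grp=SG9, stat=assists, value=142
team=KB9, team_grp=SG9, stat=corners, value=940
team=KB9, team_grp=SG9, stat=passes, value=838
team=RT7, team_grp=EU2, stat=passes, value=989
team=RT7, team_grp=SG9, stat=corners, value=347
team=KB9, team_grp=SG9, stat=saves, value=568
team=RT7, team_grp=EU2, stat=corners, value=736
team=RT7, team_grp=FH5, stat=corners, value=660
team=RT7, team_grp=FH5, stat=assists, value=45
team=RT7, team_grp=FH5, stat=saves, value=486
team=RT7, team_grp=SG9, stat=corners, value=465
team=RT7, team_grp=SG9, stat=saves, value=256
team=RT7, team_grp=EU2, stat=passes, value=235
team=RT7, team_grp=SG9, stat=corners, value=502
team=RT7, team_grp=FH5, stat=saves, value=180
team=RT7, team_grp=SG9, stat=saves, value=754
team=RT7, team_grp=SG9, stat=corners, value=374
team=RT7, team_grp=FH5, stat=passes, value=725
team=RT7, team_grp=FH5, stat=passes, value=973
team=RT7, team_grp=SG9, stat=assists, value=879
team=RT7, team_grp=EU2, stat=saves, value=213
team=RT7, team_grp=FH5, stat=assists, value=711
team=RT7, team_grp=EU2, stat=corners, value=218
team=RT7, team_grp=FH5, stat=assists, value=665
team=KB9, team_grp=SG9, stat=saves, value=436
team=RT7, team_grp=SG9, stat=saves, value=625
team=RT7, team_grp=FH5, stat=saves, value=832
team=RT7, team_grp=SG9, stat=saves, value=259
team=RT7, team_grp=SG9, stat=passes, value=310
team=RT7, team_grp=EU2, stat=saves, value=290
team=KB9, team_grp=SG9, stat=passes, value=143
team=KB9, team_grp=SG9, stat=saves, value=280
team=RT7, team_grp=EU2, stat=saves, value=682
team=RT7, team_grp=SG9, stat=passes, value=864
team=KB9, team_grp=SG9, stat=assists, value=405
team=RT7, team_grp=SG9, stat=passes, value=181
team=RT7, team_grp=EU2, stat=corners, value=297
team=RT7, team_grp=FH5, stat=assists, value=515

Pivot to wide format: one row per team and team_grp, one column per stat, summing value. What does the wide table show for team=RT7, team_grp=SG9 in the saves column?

Rows with team=RT7, team_grp=SG9 and stat=saves: value values are 723, 256, 754, 625, 259.
723 + 256 + 754 + 625 + 259 = 2617.

2617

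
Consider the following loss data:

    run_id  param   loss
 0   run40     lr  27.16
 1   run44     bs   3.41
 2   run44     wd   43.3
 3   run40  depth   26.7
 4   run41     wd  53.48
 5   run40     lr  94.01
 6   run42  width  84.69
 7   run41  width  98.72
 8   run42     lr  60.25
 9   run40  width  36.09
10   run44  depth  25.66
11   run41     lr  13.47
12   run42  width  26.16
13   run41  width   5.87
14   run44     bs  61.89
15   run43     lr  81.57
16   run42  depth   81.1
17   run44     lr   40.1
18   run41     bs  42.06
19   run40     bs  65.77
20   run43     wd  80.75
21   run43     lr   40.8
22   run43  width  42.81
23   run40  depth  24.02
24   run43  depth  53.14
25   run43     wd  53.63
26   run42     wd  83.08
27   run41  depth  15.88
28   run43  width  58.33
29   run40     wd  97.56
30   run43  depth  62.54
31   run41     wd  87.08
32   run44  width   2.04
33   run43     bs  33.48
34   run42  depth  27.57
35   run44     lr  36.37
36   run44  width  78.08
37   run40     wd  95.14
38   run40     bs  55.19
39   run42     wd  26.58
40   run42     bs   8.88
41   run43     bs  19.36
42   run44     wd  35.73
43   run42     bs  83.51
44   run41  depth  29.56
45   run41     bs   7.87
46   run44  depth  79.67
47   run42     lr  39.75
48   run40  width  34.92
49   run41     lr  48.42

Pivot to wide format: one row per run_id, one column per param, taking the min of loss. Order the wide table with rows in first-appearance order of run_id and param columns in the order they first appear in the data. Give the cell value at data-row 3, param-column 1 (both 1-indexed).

With rows in first-appearance order of run_id, row 3 is run_id=run41. param columns in first-appearance order: lr, bs, wd, depth, width; column 1 is lr.
Long rows with run_id=run41, param=lr: min(13.47, 48.42) = 13.47.

13.47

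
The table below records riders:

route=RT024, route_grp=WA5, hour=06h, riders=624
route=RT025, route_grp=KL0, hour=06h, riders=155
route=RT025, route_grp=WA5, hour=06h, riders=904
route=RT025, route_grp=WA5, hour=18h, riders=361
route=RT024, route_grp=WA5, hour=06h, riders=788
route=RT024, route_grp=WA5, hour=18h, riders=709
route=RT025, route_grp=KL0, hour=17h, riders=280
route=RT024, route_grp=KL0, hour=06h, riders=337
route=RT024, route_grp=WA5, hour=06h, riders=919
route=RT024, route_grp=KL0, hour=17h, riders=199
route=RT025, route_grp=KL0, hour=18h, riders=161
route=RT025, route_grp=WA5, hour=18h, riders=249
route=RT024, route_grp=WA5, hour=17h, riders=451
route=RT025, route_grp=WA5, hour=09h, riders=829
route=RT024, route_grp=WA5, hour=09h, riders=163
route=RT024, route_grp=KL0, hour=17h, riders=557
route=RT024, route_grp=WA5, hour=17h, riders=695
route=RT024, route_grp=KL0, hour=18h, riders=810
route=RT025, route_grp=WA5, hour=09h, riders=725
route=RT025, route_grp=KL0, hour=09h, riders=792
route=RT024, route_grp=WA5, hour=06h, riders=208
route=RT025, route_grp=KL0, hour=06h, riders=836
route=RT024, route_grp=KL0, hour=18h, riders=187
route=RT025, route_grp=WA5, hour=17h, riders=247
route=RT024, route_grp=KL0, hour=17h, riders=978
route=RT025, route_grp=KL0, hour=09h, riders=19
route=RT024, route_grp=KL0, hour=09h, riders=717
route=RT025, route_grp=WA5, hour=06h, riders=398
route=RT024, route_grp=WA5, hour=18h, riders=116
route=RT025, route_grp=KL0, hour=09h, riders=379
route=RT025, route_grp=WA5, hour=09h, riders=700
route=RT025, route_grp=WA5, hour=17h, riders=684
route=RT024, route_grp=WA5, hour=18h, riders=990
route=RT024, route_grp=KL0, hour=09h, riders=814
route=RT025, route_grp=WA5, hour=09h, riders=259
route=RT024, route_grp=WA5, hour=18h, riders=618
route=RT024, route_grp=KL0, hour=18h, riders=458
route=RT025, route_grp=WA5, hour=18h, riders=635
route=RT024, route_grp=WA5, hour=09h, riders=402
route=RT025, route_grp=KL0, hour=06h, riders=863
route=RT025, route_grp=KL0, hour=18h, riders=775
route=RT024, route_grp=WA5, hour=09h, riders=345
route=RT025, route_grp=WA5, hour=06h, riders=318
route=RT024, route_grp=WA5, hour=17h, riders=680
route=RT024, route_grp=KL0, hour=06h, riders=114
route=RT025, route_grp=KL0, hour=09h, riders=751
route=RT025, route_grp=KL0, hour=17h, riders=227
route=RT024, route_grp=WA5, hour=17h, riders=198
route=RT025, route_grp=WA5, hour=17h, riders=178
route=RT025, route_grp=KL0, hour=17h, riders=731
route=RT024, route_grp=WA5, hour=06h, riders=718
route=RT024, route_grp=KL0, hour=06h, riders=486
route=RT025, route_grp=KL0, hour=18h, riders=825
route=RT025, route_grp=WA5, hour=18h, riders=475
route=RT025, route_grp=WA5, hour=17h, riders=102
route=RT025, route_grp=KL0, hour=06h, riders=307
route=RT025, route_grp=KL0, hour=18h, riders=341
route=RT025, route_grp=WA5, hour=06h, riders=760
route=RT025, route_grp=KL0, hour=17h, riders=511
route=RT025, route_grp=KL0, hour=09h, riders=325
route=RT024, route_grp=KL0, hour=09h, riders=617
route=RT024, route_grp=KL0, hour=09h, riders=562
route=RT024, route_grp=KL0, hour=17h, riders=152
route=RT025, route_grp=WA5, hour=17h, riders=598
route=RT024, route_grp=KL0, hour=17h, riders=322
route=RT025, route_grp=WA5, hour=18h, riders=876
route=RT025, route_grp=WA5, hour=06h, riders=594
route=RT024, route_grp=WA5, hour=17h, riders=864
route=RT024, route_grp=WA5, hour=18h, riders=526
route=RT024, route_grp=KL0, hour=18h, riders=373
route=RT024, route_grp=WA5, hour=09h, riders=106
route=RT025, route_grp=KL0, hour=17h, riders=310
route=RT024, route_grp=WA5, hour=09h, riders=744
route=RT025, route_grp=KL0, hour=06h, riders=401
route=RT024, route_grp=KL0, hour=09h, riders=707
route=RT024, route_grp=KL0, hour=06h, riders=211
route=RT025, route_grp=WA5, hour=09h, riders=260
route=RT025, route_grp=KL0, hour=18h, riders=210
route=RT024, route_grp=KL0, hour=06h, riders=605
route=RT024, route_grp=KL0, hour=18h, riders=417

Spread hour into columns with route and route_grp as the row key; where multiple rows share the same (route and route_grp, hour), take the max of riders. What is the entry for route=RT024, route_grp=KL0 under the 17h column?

Rows with route=RT024, route_grp=KL0 and hour=17h: riders values are 199, 557, 978, 152, 322.
max(199, 557, 978, 152, 322) = 978.

978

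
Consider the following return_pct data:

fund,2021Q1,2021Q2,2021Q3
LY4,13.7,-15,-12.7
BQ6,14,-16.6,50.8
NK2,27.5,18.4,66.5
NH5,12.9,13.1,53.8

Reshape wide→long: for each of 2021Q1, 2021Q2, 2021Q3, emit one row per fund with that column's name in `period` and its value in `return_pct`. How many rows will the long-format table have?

12

4 fund values × 3 melted columns = 12 rows.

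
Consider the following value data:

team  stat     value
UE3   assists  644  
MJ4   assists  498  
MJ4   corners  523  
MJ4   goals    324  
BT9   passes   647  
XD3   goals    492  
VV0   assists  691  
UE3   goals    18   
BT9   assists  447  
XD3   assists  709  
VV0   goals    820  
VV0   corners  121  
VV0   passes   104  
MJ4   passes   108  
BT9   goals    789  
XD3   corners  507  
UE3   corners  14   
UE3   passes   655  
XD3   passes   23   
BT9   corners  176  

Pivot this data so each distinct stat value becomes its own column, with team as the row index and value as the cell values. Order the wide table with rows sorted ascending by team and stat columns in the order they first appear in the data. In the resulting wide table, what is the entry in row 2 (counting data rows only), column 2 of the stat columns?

523

With rows sorted ascending by team, row 2 is team=MJ4. stat columns in first-appearance order: assists, corners, goals, passes; column 2 is corners.
Long rows with team=MJ4, stat=corners: value = 523.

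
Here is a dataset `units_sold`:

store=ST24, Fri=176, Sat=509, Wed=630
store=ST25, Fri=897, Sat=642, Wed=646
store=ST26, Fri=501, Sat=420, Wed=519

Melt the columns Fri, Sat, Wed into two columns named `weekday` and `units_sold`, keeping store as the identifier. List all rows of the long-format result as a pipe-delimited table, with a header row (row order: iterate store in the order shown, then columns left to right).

| store | weekday | units_sold |
| ST24 | Fri | 176 |
| ST24 | Sat | 509 |
| ST24 | Wed | 630 |
| ST25 | Fri | 897 |
| ST25 | Sat | 642 |
| ST25 | Wed | 646 |
| ST26 | Fri | 501 |
| ST26 | Sat | 420 |
| ST26 | Wed | 519 |

Each (store, column) pair becomes one row: 3 × 3 = 9 rows.
For example, (ST24, Fri) → units_sold=176.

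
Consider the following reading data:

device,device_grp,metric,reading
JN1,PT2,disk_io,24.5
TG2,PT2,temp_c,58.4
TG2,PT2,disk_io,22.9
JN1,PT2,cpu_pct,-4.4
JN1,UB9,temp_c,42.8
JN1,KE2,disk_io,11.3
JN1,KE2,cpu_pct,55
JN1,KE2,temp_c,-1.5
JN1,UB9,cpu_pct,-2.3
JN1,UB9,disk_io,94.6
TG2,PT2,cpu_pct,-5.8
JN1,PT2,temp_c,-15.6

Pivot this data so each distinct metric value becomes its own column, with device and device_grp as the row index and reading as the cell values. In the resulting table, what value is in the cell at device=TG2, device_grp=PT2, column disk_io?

22.9

Wide layout: rows indexed by device and device_grp, columns are the 3 distinct metric values (disk_io, temp_c, cpu_pct).
Cell (device=TG2, device_grp=PT2, metric=disk_io) draws from the long row where device=TG2, device_grp=PT2 and metric=disk_io, which has reading=22.9.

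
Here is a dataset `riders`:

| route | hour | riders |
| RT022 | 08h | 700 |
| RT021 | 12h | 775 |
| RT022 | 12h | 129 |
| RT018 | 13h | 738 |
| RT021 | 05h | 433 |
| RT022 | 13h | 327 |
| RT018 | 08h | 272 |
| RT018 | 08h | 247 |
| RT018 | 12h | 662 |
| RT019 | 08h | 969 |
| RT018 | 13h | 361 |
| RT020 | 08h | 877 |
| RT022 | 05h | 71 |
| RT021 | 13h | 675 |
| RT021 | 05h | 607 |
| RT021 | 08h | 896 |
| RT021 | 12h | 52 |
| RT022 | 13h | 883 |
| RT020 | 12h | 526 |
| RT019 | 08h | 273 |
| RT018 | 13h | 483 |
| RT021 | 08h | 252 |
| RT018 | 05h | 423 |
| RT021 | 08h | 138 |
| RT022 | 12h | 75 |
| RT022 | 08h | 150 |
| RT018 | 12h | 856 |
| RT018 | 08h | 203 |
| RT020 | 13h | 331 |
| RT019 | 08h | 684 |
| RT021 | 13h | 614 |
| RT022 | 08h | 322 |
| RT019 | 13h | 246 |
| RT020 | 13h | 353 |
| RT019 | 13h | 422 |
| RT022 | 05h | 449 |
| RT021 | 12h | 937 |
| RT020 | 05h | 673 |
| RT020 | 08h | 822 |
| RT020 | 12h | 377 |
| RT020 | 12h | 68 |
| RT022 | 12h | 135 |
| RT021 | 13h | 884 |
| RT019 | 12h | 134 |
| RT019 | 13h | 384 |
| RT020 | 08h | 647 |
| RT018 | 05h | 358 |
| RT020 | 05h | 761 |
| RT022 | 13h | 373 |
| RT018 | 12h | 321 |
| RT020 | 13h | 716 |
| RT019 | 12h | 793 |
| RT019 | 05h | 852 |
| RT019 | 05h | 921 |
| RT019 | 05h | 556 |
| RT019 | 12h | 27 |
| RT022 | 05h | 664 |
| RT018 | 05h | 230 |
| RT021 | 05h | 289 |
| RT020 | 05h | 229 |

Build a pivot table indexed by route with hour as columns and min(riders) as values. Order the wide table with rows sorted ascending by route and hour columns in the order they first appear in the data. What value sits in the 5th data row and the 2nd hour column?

With rows sorted ascending by route, row 5 is route=RT022. hour columns in first-appearance order: 08h, 12h, 13h, 05h; column 2 is 12h.
Long rows with route=RT022, hour=12h: min(129, 75, 135) = 75.

75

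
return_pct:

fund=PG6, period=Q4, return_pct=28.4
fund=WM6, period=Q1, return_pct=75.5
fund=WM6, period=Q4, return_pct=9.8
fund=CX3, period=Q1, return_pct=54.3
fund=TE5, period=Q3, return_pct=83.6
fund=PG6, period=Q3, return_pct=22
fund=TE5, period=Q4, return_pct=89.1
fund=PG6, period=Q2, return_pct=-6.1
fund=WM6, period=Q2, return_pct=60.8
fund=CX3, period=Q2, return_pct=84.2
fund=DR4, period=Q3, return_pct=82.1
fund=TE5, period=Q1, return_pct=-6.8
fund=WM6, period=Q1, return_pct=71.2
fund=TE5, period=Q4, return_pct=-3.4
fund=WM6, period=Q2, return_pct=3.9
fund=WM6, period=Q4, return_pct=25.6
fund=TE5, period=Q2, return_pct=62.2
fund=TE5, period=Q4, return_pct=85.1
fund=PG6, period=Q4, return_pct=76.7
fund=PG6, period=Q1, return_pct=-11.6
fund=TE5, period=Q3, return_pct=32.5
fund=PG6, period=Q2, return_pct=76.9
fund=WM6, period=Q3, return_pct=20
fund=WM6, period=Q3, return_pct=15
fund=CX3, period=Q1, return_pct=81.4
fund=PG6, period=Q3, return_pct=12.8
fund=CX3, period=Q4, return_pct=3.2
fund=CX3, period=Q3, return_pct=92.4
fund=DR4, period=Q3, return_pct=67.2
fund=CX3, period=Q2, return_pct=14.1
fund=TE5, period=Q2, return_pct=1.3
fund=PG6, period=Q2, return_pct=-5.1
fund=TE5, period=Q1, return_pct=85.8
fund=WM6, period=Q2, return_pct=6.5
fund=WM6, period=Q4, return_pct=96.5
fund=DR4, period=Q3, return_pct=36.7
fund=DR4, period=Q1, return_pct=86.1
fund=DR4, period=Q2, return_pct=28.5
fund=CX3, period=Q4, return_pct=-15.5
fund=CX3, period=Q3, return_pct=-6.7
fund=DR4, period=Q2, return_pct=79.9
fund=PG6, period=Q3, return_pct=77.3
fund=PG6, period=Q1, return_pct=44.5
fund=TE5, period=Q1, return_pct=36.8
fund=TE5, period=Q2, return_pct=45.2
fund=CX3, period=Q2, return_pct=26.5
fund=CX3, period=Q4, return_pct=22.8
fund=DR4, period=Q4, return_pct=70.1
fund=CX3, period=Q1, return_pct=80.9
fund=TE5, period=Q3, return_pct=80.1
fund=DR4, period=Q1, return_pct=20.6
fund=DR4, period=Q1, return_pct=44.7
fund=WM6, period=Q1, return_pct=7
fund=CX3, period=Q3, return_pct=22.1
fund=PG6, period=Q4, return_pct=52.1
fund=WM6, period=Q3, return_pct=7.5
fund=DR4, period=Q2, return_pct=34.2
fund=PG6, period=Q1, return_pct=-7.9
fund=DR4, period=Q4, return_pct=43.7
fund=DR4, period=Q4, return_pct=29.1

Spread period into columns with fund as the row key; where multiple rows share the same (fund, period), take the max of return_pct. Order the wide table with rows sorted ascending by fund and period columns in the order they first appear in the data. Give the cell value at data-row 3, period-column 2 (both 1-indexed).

44.5

With rows sorted ascending by fund, row 3 is fund=PG6. period columns in first-appearance order: Q4, Q1, Q3, Q2; column 2 is Q1.
Long rows with fund=PG6, period=Q1: max(-11.6, 44.5, -7.9) = 44.5.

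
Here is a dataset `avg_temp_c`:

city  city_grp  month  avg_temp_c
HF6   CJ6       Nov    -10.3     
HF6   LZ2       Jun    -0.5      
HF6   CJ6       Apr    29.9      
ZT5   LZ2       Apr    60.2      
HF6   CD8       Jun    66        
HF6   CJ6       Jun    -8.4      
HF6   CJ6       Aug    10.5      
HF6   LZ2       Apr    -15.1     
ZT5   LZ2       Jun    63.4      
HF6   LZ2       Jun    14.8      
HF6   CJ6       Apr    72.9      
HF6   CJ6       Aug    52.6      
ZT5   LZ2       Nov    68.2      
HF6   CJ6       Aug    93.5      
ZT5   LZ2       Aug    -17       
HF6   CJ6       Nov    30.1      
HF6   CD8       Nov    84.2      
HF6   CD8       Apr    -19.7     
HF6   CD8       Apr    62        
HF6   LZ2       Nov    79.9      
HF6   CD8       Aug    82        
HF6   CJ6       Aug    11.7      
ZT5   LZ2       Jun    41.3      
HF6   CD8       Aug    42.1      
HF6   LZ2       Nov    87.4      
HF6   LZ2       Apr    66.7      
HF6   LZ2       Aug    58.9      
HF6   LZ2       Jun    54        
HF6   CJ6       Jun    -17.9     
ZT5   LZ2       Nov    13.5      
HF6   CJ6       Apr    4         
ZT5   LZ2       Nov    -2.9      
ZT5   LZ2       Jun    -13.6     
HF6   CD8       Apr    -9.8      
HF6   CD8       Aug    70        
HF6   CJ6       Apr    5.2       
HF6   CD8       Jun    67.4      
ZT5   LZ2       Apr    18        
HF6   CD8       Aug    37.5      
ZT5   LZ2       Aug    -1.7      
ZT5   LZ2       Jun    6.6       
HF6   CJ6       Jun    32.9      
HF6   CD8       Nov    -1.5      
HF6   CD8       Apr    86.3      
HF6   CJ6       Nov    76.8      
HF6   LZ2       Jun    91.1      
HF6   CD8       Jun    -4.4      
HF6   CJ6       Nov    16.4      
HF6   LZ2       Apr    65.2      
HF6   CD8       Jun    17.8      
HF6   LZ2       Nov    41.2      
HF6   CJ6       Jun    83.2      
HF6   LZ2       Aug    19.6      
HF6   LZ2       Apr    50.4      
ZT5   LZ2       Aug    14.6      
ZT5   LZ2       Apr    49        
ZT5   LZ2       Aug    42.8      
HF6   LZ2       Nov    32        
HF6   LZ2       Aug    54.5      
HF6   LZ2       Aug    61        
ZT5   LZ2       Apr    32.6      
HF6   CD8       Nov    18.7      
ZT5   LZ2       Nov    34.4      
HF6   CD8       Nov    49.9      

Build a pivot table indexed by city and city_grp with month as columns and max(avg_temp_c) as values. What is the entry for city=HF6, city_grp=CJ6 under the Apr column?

72.9

Rows with city=HF6, city_grp=CJ6 and month=Apr: avg_temp_c values are 29.9, 72.9, 4, 5.2.
max(29.9, 72.9, 4, 5.2) = 72.9.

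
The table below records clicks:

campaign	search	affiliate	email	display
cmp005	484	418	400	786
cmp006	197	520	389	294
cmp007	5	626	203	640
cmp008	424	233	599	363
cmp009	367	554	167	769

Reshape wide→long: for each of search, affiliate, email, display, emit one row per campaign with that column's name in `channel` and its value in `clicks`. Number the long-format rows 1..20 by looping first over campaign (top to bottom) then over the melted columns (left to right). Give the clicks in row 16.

363

20 rows total (5 × 4). Row 16: index ⌊(16-1)/4⌋ = 3 into campaign → cmp008; (16-1) mod 4 = 3 into the melted columns → display.
So row 16 is (cmp008, display, 363); clicks = 363.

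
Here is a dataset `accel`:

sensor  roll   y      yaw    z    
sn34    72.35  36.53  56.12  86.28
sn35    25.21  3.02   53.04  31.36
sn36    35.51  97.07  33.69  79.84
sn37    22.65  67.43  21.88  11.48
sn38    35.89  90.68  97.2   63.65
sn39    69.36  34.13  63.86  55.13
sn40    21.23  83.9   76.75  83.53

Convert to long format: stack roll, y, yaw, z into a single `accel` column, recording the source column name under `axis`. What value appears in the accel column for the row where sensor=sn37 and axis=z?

Unpivoting turns each (sensor, wide-column) pair into one long row.
The wide cell at row sn37, column z holds 11.48, so the long row (sn37, z) has accel=11.48.

11.48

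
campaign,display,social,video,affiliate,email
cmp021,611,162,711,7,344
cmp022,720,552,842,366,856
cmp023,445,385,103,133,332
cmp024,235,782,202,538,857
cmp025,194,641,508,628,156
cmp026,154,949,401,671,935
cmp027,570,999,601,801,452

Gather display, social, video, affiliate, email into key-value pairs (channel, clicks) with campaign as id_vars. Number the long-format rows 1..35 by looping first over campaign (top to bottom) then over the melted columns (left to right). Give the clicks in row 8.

842

35 rows total (7 × 5). Row 8: index ⌊(8-1)/5⌋ = 1 into campaign → cmp022; (8-1) mod 5 = 2 into the melted columns → video.
So row 8 is (cmp022, video, 842); clicks = 842.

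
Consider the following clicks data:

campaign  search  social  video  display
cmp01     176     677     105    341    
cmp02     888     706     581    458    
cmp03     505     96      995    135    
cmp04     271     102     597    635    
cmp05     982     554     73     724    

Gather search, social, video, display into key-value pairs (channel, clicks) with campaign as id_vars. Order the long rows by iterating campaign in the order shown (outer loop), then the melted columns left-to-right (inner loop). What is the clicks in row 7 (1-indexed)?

581

20 rows total (5 × 4). Row 7: index ⌊(7-1)/4⌋ = 1 into campaign → cmp02; (7-1) mod 4 = 2 into the melted columns → video.
So row 7 is (cmp02, video, 581); clicks = 581.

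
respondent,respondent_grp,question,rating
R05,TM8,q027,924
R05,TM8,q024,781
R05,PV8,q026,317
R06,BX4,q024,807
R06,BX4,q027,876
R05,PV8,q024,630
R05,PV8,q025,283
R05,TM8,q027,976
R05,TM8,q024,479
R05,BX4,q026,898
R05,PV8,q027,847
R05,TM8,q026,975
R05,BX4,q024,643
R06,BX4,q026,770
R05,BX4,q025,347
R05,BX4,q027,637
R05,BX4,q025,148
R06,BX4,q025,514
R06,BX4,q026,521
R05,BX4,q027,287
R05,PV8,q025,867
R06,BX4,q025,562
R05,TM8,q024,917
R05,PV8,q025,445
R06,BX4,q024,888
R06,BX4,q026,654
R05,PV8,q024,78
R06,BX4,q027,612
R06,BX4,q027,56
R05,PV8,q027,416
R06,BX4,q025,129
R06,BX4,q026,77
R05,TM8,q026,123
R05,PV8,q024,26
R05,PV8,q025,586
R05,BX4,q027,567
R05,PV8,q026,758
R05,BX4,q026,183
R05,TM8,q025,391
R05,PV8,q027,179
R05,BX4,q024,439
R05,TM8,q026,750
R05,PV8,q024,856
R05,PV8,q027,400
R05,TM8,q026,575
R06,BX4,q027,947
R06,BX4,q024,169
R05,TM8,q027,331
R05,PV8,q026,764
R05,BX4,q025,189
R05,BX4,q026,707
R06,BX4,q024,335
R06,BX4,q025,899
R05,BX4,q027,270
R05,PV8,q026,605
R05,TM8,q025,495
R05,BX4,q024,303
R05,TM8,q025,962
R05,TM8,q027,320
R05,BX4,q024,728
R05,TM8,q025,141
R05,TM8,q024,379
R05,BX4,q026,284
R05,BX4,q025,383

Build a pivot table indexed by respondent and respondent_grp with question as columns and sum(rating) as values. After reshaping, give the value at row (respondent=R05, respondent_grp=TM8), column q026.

Rows with respondent=R05, respondent_grp=TM8 and question=q026: rating values are 975, 123, 750, 575.
975 + 123 + 750 + 575 = 2423.

2423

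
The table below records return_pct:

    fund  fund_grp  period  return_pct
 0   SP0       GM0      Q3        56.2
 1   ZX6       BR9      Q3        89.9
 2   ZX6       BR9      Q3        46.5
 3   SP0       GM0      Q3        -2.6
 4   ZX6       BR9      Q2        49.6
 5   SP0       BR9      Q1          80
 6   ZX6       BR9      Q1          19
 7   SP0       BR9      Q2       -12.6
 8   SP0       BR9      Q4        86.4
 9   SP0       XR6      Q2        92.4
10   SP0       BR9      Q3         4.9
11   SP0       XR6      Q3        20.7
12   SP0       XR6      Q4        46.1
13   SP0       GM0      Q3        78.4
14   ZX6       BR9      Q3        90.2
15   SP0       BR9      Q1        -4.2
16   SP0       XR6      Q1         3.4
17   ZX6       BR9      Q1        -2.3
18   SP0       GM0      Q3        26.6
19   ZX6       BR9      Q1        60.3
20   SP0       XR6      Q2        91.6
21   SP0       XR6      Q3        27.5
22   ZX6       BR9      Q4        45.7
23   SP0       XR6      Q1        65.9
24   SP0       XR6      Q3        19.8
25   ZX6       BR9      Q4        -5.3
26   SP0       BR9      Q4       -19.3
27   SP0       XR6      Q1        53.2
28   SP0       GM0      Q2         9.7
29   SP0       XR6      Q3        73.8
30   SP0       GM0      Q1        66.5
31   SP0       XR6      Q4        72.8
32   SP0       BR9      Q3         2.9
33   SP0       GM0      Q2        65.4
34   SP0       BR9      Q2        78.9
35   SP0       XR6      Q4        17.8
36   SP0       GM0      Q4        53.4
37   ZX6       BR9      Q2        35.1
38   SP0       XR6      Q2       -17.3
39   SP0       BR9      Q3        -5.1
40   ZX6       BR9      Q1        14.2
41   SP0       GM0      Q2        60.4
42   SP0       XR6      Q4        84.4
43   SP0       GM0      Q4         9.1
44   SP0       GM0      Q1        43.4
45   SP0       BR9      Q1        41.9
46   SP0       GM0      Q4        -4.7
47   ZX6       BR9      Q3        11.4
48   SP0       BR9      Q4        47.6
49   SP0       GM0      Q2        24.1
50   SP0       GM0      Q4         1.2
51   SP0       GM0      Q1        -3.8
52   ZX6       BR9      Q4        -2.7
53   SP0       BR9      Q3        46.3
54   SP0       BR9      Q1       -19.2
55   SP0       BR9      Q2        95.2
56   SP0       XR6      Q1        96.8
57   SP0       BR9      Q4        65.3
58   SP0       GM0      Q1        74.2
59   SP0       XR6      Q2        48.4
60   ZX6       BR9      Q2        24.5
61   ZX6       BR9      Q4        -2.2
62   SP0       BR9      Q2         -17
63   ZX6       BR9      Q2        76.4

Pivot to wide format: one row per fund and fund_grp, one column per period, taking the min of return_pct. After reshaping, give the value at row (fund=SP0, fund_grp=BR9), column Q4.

-19.3

Rows with fund=SP0, fund_grp=BR9 and period=Q4: return_pct values are 86.4, -19.3, 47.6, 65.3.
min(86.4, -19.3, 47.6, 65.3) = -19.3.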